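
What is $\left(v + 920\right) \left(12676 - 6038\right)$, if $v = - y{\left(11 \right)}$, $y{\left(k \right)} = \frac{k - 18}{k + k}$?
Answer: $\frac{67199793}{11} \approx 6.1091 \cdot 10^{6}$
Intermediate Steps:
$y{\left(k \right)} = \frac{-18 + k}{2 k}$
$v = \frac{7}{22}$ ($v = - \frac{-18 + 11}{2 \cdot 11} = - \frac{-7}{2 \cdot 11} = \left(-1\right) \left(- \frac{7}{22}\right) = \frac{7}{22} \approx 0.31818$)
$\left(v + 920\right) \left(12676 - 6038\right) = \left(\frac{7}{22} + 920\right) \left(12676 - 6038\right) = \frac{20247}{22} \cdot 6638 = \frac{67199793}{11}$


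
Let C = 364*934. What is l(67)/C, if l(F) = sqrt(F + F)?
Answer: sqrt(134)/339976 ≈ 3.4049e-5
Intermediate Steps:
C = 339976
l(F) = sqrt(2)*sqrt(F) (l(F) = sqrt(2*F) = sqrt(2)*sqrt(F))
l(67)/C = (sqrt(2)*sqrt(67))/339976 = sqrt(134)*(1/339976) = sqrt(134)/339976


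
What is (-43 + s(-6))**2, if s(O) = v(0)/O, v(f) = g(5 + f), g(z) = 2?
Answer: 16900/9 ≈ 1877.8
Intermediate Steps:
v(f) = 2
s(O) = 2/O
(-43 + s(-6))**2 = (-43 + 2/(-6))**2 = (-43 + 2*(-1/6))**2 = (-43 - 1/3)**2 = (-130/3)**2 = 16900/9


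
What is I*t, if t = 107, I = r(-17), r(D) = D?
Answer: -1819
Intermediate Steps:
I = -17
I*t = -17*107 = -1819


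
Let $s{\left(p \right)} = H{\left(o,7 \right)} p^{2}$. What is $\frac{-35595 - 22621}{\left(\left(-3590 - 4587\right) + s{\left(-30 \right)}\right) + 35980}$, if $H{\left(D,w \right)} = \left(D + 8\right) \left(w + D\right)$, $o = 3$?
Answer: $- \frac{58216}{126803} \approx -0.45911$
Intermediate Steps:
$H{\left(D,w \right)} = \left(8 + D\right) \left(D + w\right)$
$s{\left(p \right)} = 110 p^{2}$ ($s{\left(p \right)} = \left(3^{2} + 8 \cdot 3 + 8 \cdot 7 + 3 \cdot 7\right) p^{2} = \left(9 + 24 + 56 + 21\right) p^{2} = 110 p^{2}$)
$\frac{-35595 - 22621}{\left(\left(-3590 - 4587\right) + s{\left(-30 \right)}\right) + 35980} = \frac{-35595 - 22621}{\left(\left(-3590 - 4587\right) + 110 \left(-30\right)^{2}\right) + 35980} = - \frac{58216}{\left(-8177 + 110 \cdot 900\right) + 35980} = - \frac{58216}{\left(-8177 + 99000\right) + 35980} = - \frac{58216}{90823 + 35980} = - \frac{58216}{126803}$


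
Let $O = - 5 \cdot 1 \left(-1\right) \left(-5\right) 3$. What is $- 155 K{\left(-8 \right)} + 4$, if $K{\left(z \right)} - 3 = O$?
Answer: $11164$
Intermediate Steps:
$O = -75$ ($O = - 5 \left(\left(-1\right) \left(-5\right)\right) 3 = \left(-5\right) 5 \cdot 3 = \left(-25\right) 3 = -75$)
$K{\left(z \right)} = -72$ ($K{\left(z \right)} = 3 - 75 = -72$)
$- 155 K{\left(-8 \right)} + 4 = \left(-155\right) \left(-72\right) + 4 = 11160 + 4 = 11164$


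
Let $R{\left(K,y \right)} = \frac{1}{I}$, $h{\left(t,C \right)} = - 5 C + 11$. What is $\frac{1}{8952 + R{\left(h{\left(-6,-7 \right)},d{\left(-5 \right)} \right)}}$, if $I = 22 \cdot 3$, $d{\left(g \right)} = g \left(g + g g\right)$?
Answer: $\frac{66}{590833} \approx 0.00011171$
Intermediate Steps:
$d{\left(g \right)} = g \left(g + g^{2}\right)$
$I = 66$
$h{\left(t,C \right)} = 11 - 5 C$
$R{\left(K,y \right)} = \frac{1}{66}$
$\frac{1}{8952 + R{\left(h{\left(-6,-7 \right)},d{\left(-5 \right)} \right)}} = \frac{1}{8952 + \frac{1}{66}} = \frac{1}{\frac{590833}{66}} = \frac{66}{590833}$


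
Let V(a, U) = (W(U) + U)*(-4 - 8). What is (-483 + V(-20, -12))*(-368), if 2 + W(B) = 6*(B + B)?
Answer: -519984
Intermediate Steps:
W(B) = -2 + 12*B (W(B) = -2 + 6*(B + B) = -2 + 6*(2*B) = -2 + 12*B)
V(a, U) = 24 - 156*U (V(a, U) = ((-2 + 12*U) + U)*(-4 - 8) = (-2 + 13*U)*(-12) = 24 - 156*U)
(-483 + V(-20, -12))*(-368) = (-483 + (24 - 156*(-12)))*(-368) = (-483 + (24 + 1872))*(-368) = (-483 + 1896)*(-368) = 1413*(-368) = -519984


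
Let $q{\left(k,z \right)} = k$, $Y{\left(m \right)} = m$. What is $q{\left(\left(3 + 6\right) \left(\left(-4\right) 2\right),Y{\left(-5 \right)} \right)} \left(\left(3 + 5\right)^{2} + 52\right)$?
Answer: $-8352$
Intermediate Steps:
$q{\left(\left(3 + 6\right) \left(\left(-4\right) 2\right),Y{\left(-5 \right)} \right)} \left(\left(3 + 5\right)^{2} + 52\right) = \left(3 + 6\right) \left(\left(-4\right) 2\right) \left(\left(3 + 5\right)^{2} + 52\right) = 9 \left(-8\right) \left(8^{2} + 52\right) = - 72 \left(64 + 52\right) = \left(-72\right) 116 = -8352$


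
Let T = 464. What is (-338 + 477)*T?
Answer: 64496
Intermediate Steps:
(-338 + 477)*T = (-338 + 477)*464 = 139*464 = 64496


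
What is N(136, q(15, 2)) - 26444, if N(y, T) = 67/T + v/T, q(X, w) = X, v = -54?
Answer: -396647/15 ≈ -26443.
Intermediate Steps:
N(y, T) = 13/T (N(y, T) = 67/T - 54/T = 13/T)
N(136, q(15, 2)) - 26444 = 13/15 - 26444 = -396647/15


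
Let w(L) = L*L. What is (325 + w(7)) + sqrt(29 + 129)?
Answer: 374 + sqrt(158) ≈ 386.57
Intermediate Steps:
w(L) = L**2
(325 + w(7)) + sqrt(29 + 129) = (325 + 7**2) + sqrt(29 + 129) = (325 + 49) + sqrt(158) = 374 + sqrt(158)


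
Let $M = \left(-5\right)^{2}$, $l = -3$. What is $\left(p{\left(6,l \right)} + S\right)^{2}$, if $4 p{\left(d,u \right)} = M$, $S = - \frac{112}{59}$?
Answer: $\frac{1054729}{55696} \approx 18.937$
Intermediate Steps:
$S = - \frac{112}{59}$ ($S = \left(-112\right) \frac{1}{59} = - \frac{112}{59} \approx -1.8983$)
$M = 25$
$p{\left(d,u \right)} = \frac{25}{4}$ ($p{\left(d,u \right)} = \frac{1}{4} \cdot 25 = \frac{25}{4}$)
$\left(p{\left(6,l \right)} + S\right)^{2} = \left(\frac{25}{4} - \frac{112}{59}\right)^{2} = \left(\frac{1027}{236}\right)^{2} = \frac{1054729}{55696}$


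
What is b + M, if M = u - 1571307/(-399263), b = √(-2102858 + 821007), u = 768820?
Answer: 306962950967/399263 + I*√1281851 ≈ 7.6882e+5 + 1132.2*I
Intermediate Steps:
b = I*√1281851 (b = √(-1281851) = I*√1281851 ≈ 1132.2*I)
M = 306962950967/399263 (M = 768820 - 1571307/(-399263) = 768820 - 1571307*(-1/399263) = 768820 + 1571307/399263 = 306962950967/399263 ≈ 7.6882e+5)
b + M = I*√1281851 + 306962950967/399263 = 306962950967/399263 + I*√1281851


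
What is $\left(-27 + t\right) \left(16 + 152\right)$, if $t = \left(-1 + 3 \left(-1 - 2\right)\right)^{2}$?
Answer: $12264$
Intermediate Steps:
$t = 100$ ($t = \left(-1 + 3 \left(-3\right)\right)^{2} = \left(-1 - 9\right)^{2} = \left(-10\right)^{2} = 100$)
$\left(-27 + t\right) \left(16 + 152\right) = \left(-27 + 100\right) \left(16 + 152\right) = 73 \cdot 168 = 12264$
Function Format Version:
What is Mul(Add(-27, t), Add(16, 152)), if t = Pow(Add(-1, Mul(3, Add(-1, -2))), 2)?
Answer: 12264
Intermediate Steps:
t = 100 (t = Pow(Add(-1, Mul(3, -3)), 2) = Pow(Add(-1, -9), 2) = Pow(-10, 2) = 100)
Mul(Add(-27, t), Add(16, 152)) = Mul(Add(-27, 100), Add(16, 152)) = Mul(73, 168) = 12264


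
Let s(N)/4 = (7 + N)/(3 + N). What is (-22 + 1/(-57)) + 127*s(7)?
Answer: 196417/285 ≈ 689.18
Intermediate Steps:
s(N) = 4*(7 + N)/(3 + N) (s(N) = 4*((7 + N)/(3 + N)) = 4*(7 + N)/(3 + N))
(-22 + 1/(-57)) + 127*s(7) = (-22 + 1/(-57)) + 127*(4*(7 + 7)/(3 + 7)) = (-22 - 1/57) + 127*(4*14/10) = -1255/57 + 127*(4*(⅒)*14) = -1255/57 + 127*(28/5) = -1255/57 + 3556/5 = 196417/285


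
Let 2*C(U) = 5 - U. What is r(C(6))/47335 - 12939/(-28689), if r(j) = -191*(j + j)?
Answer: 205982388/452664605 ≈ 0.45504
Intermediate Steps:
C(U) = 5/2 - U/2 (C(U) = (5 - U)/2 = 5/2 - U/2)
r(j) = -382*j
r(C(6))/47335 - 12939/(-28689) = -382*(5/2 - 1/2*6)/47335 - 12939/(-28689) = -382*(5/2 - 3)*(1/47335) - 12939*(-1/28689) = -382*(-1/2)*(1/47335) + 4313/9563 = 191*(1/47335) + 4313/9563 = 191/47335 + 4313/9563 = 205982388/452664605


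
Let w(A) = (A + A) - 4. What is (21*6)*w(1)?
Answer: -252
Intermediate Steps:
w(A) = -4 + 2*A (w(A) = 2*A - 4 = -4 + 2*A)
(21*6)*w(1) = (21*6)*(-4 + 2*1) = 126*(-4 + 2) = 126*(-2) = -252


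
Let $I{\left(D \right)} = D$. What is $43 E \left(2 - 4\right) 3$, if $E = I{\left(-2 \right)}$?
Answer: $516$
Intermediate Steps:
$E = -2$
$43 E \left(2 - 4\right) 3 = 43 \left(-2\right) \left(2 - 4\right) 3 = - 86 \left(\left(-2\right) 3\right) = \left(-86\right) \left(-6\right) = 516$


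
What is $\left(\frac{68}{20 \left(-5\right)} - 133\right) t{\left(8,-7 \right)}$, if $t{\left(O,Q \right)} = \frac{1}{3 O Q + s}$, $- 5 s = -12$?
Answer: $\frac{557}{690} \approx 0.80725$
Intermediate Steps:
$s = \frac{12}{5}$ ($s = \left(- \frac{1}{5}\right) \left(-12\right) = \frac{12}{5} \approx 2.4$)
$t{\left(O,Q \right)} = \frac{1}{\frac{12}{5} + 3 O Q}$ ($t{\left(O,Q \right)} = \frac{1}{3 O Q + \frac{12}{5}} = \frac{1}{\frac{12}{5} + 3 O Q}$)
$\left(\frac{68}{20 \left(-5\right)} - 133\right) t{\left(8,-7 \right)} = \left(\frac{68}{20 \left(-5\right)} - 133\right) \frac{5}{3 \left(4 + 5 \cdot 8 \left(-7\right)\right)} = \left(\frac{68}{-100} - 133\right) \frac{5}{3 \left(4 - 280\right)} = \left(68 \left(- \frac{1}{100}\right) - 133\right) \frac{5}{3 \left(-276\right)} = \left(- \frac{17}{25} - 133\right) \frac{5}{3} \left(- \frac{1}{276}\right) = \left(- \frac{3342}{25}\right) \left(- \frac{5}{828}\right) = \frac{557}{690}$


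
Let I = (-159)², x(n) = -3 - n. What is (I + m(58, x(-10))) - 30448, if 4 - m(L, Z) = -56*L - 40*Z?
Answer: -1635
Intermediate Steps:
m(L, Z) = 4 + 40*Z + 56*L (m(L, Z) = 4 - (-56*L - 40*Z) = 4 + (40*Z + 56*L) = 4 + 40*Z + 56*L)
I = 25281
(I + m(58, x(-10))) - 30448 = (25281 + (4 + 40*(-3 - 1*(-10)) + 56*58)) - 30448 = (25281 + (4 + 40*(-3 + 10) + 3248)) - 30448 = (25281 + (4 + 40*7 + 3248)) - 30448 = (25281 + (4 + 280 + 3248)) - 30448 = (25281 + 3532) - 30448 = 28813 - 30448 = -1635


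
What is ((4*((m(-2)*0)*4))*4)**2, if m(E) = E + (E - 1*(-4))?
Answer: 0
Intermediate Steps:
m(E) = 4 + 2*E (m(E) = E + (E + 4) = E + (4 + E) = 4 + 2*E)
((4*((m(-2)*0)*4))*4)**2 = ((4*(((4 + 2*(-2))*0)*4))*4)**2 = ((4*(((4 - 4)*0)*4))*4)**2 = ((4*((0*0)*4))*4)**2 = ((4*(0*4))*4)**2 = ((4*0)*4)**2 = (0*4)**2 = 0**2 = 0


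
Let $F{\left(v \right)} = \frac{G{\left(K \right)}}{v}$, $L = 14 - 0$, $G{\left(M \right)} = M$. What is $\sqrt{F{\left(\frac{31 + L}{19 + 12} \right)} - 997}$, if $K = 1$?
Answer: $\frac{i \sqrt{224170}}{15} \approx 31.564 i$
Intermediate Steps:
$L = 14$ ($L = 14 + 0 = 14$)
$F{\left(v \right)} = \frac{1}{v}$ ($F{\left(v \right)} = 1 \frac{1}{v} = \frac{1}{v}$)
$\sqrt{F{\left(\frac{31 + L}{19 + 12} \right)} - 997} = \sqrt{\frac{1}{\left(31 + 14\right) \frac{1}{19 + 12}} - 997} = \sqrt{\frac{1}{45 \cdot \frac{1}{31}} - 997} = \sqrt{\frac{1}{\frac{45}{31}} - 997} = \sqrt{\frac{31}{45} - 997} = \sqrt{- \frac{44834}{45}} = \frac{i \sqrt{224170}}{15}$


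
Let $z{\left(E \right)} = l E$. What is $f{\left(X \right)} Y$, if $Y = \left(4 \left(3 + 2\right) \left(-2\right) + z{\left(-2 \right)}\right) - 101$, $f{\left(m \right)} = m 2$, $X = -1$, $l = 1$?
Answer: $286$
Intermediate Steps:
$z{\left(E \right)} = E$ ($z{\left(E \right)} = 1 E = E$)
$f{\left(m \right)} = 2 m$
$Y = -143$ ($Y = \left(4 \left(3 + 2\right) \left(-2\right) - 2\right) - 101 = \left(4 \cdot 5 \left(-2\right) - 2\right) - 101 = \left(4 \left(-10\right) - 2\right) - 101 = \left(-40 - 2\right) - 101 = -42 - 101 = -143$)
$f{\left(X \right)} Y = 2 \left(-1\right) \left(-143\right) = \left(-2\right) \left(-143\right) = 286$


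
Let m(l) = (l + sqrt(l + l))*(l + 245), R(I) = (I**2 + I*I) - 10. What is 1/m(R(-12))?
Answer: 1/144348 - sqrt(139)/20064372 ≈ 6.3401e-6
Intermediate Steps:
R(I) = -10 + 2*I**2 (R(I) = (I**2 + I**2) - 10 = 2*I**2 - 10 = -10 + 2*I**2)
m(l) = (245 + l)*(l + sqrt(2)*sqrt(l)) (m(l) = (l + sqrt(2*l))*(245 + l) = (l + sqrt(2)*sqrt(l))*(245 + l) = (245 + l)*(l + sqrt(2)*sqrt(l)))
1/m(R(-12)) = 1/((-10 + 2*(-12)**2)**2 + 245*(-10 + 2*(-12)**2) + sqrt(2)*(-10 + 2*(-12)**2)**(3/2) + 245*sqrt(2)*sqrt(-10 + 2*(-12)**2)) = 1/((-10 + 2*144)**2 + 245*(-10 + 2*144) + sqrt(2)*(-10 + 2*144)**(3/2) + 245*sqrt(2)*sqrt(-10 + 2*144)) = 1/((-10 + 288)**2 + 245*(-10 + 288) + sqrt(2)*(-10 + 288)**(3/2) + 245*sqrt(2)*sqrt(-10 + 288)) = 1/(278**2 + 245*278 + sqrt(2)*278**(3/2) + 245*sqrt(2)*sqrt(278)) = 1/(77284 + 68110 + sqrt(2)*(278*sqrt(278)) + 490*sqrt(139)) = 1/(77284 + 68110 + 556*sqrt(139) + 490*sqrt(139)) = 1/(145394 + 1046*sqrt(139))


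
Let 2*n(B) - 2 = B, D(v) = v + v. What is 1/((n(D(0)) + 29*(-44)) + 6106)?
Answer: 1/4831 ≈ 0.00020700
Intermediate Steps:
D(v) = 2*v
n(B) = 1 + B/2
1/((n(D(0)) + 29*(-44)) + 6106) = 1/(((1 + (2*0)/2) + 29*(-44)) + 6106) = 1/(((1 + (1/2)*0) - 1276) + 6106) = 1/(((1 + 0) - 1276) + 6106) = 1/((1 - 1276) + 6106) = 1/(-1275 + 6106) = 1/4831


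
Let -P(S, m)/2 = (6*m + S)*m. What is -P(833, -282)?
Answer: 484476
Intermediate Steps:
P(S, m) = -2*m*(S + 6*m) (P(S, m) = -2*(6*m + S)*m = -2*(S + 6*m)*m = -2*m*(S + 6*m))
-P(833, -282) = -(-2)*(-282)*(833 + 6*(-282)) = -(-2)*(-282)*(833 - 1692) = -(-2)*(-282)*(-859) = -1*(-484476) = 484476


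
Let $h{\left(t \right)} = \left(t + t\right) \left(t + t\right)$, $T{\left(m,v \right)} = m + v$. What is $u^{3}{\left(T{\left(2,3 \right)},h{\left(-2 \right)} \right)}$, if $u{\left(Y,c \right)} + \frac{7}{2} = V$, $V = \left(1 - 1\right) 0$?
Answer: $- \frac{343}{8} \approx -42.875$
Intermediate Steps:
$V = 0$ ($V = 0 \cdot 0 = 0$)
$h{\left(t \right)} = 4 t^{2}$ ($h{\left(t \right)} = 2 t 2 t = 4 t^{2}$)
$u{\left(Y,c \right)} = - \frac{7}{2}$ ($u{\left(Y,c \right)} = - \frac{7}{2} + 0 = - \frac{7}{2}$)
$u^{3}{\left(T{\left(2,3 \right)},h{\left(-2 \right)} \right)} = \left(- \frac{7}{2}\right)^{3} = - \frac{343}{8}$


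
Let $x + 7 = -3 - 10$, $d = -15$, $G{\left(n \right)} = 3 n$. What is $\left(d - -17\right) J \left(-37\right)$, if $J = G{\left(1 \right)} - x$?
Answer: $-1702$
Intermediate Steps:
$x = -20$ ($x = -7 - 13 = -20$)
$J = 23$ ($J = 3 \cdot 1 - -20 = 3 + 20 = 23$)
$\left(d - -17\right) J \left(-37\right) = \left(-15 - -17\right) 23 \left(-37\right) = \left(-15 + 17\right) 23 \left(-37\right) = 2 \cdot 23 \left(-37\right) = 46 \left(-37\right) = -1702$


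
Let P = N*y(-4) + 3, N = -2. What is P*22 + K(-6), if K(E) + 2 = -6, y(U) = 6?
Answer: -206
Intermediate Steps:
K(E) = -8 (K(E) = -2 - 6 = -8)
P = -9 (P = -2*6 + 3 = -12 + 3 = -9)
P*22 + K(-6) = -9*22 - 8 = -198 - 8 = -206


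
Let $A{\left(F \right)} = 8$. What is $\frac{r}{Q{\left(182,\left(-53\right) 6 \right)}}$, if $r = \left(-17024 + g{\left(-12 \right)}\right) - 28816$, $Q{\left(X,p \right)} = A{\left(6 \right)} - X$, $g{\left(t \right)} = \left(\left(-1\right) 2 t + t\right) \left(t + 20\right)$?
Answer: $\frac{7624}{29} \approx 262.9$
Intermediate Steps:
$g{\left(t \right)} = - t \left(20 + t\right)$ ($g{\left(t \right)} = \left(- 2 t + t\right) \left(20 + t\right) = - t \left(20 + t\right)$)
$Q{\left(X,p \right)} = 8 - X$
$r = -45744$ ($r = \left(-17024 - - 12 \left(20 - 12\right)\right) - 28816 = \left(-17024 - \left(-12\right) 8\right) - 28816 = \left(-17024 + 96\right) - 28816 = -16928 - 28816 = -45744$)
$\frac{r}{Q{\left(182,\left(-53\right) 6 \right)}} = - \frac{45744}{8 - 182} = - \frac{45744}{-174} = \left(-45744\right) \left(- \frac{1}{174}\right) = \frac{7624}{29}$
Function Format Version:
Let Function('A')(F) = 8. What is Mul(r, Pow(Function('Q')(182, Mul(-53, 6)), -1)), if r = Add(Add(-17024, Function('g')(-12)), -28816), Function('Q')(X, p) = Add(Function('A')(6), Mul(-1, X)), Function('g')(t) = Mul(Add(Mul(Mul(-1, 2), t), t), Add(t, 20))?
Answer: Rational(7624, 29) ≈ 262.90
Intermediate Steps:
Function('g')(t) = Mul(-1, t, Add(20, t)) (Function('g')(t) = Mul(Add(Mul(-2, t), t), Add(20, t)) = Mul(Mul(-1, t), Add(20, t)) = Mul(-1, t, Add(20, t)))
Function('Q')(X, p) = Add(8, Mul(-1, X))
r = -45744 (r = Add(Add(-17024, Mul(-1, -12, Add(20, -12))), -28816) = Add(Add(-17024, Mul(-1, -12, 8)), -28816) = Add(Add(-17024, 96), -28816) = Add(-16928, -28816) = -45744)
Mul(r, Pow(Function('Q')(182, Mul(-53, 6)), -1)) = Mul(-45744, Pow(Add(8, Mul(-1, 182)), -1)) = Mul(-45744, Pow(Add(8, -182), -1)) = Mul(-45744, Pow(-174, -1)) = Mul(-45744, Rational(-1, 174)) = Rational(7624, 29)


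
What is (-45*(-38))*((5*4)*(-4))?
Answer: -136800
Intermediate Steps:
(-45*(-38))*((5*4)*(-4)) = 1710*(20*(-4)) = 1710*(-80) = -136800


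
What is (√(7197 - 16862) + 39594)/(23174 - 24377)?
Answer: -13198/401 - I*√9665/1203 ≈ -32.913 - 0.081721*I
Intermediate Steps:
(√(7197 - 16862) + 39594)/(23174 - 24377) = (√(-9665) + 39594)/(-1203) = (I*√9665 + 39594)*(-1/1203) = (39594 + I*√9665)*(-1/1203) = -13198/401 - I*√9665/1203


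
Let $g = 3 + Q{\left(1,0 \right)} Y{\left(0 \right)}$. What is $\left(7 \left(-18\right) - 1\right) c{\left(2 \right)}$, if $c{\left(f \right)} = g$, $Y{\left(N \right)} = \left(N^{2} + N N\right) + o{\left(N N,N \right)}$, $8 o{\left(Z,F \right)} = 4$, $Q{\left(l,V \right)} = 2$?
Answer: $-508$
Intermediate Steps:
$o{\left(Z,F \right)} = \frac{1}{2}$ ($o{\left(Z,F \right)} = \frac{1}{8} \cdot 4 = \frac{1}{2}$)
$Y{\left(N \right)} = \frac{1}{2} + 2 N^{2}$ ($Y{\left(N \right)} = \left(N^{2} + N N\right) + \frac{1}{2} = \left(N^{2} + N^{2}\right) + \frac{1}{2} = 2 N^{2} + \frac{1}{2} = \frac{1}{2} + 2 N^{2}$)
$g = 4$ ($g = 3 + 2 \left(\frac{1}{2} + 2 \cdot 0^{2}\right) = 3 + 2 \left(\frac{1}{2} + 2 \cdot 0\right) = 3 + 2 \left(\frac{1}{2} + 0\right) = 3 + 2 \cdot \frac{1}{2} = 3 + 1 = 4$)
$c{\left(f \right)} = 4$
$\left(7 \left(-18\right) - 1\right) c{\left(2 \right)} = \left(7 \left(-18\right) - 1\right) 4 = \left(-126 - 1\right) 4 = \left(-127\right) 4 = -508$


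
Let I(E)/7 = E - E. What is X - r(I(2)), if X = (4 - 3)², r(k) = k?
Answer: 1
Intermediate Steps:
I(E) = 0 (I(E) = 7*(E - E) = 7*0 = 0)
X = 1 (X = 1² = 1)
X - r(I(2)) = 1 - 1*0 = 1 + 0 = 1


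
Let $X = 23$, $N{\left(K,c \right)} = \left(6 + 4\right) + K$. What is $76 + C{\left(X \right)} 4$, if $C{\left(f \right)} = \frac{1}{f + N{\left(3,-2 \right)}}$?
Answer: $\frac{685}{9} \approx 76.111$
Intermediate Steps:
$N{\left(K,c \right)} = 10 + K$
$C{\left(f \right)} = \frac{1}{13 + f}$ ($C{\left(f \right)} = \frac{1}{f + \left(10 + 3\right)} = \frac{1}{f + 13} = \frac{1}{13 + f}$)
$76 + C{\left(X \right)} 4 = 76 + \frac{1}{13 + 23} \cdot 4 = 76 + \frac{1}{36} \cdot 4 = 76 + \frac{1}{9} = \frac{685}{9}$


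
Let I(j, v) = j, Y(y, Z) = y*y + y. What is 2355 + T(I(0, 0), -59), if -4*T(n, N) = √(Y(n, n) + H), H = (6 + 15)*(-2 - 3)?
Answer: 2355 - I*√105/4 ≈ 2355.0 - 2.5617*I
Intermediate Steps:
Y(y, Z) = y + y² (Y(y, Z) = y² + y = y + y²)
H = -105 (H = 21*(-5) = -105)
T(n, N) = -√(-105 + n*(1 + n))/4 (T(n, N) = -√(n*(1 + n) - 105)/4 = -√(-105 + n*(1 + n))/4)
2355 + T(I(0, 0), -59) = 2355 - √(-105 + 0*(1 + 0))/4 = 2355 - √(-105 + 0*1)/4 = 2355 - √(-105 + 0)/4 = 2355 - I*√105/4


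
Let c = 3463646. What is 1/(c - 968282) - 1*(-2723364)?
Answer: 6795784484497/2495364 ≈ 2.7234e+6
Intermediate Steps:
1/(c - 968282) - 1*(-2723364) = 1/(3463646 - 968282) - 1*(-2723364) = 1/2495364 + 2723364 = 6795784484497/2495364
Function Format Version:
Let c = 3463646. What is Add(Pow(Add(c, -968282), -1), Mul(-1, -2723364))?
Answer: Rational(6795784484497, 2495364) ≈ 2.7234e+6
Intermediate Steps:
Add(Pow(Add(c, -968282), -1), Mul(-1, -2723364)) = Add(Pow(Add(3463646, -968282), -1), Mul(-1, -2723364)) = Add(Pow(2495364, -1), 2723364) = Add(Rational(1, 2495364), 2723364) = Rational(6795784484497, 2495364)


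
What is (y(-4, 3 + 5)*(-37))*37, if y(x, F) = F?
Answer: -10952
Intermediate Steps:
(y(-4, 3 + 5)*(-37))*37 = ((3 + 5)*(-37))*37 = (8*(-37))*37 = -296*37 = -10952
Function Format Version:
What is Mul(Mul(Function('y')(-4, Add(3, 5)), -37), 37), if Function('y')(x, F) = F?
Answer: -10952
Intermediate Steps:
Mul(Mul(Function('y')(-4, Add(3, 5)), -37), 37) = Mul(Mul(Add(3, 5), -37), 37) = Mul(Mul(8, -37), 37) = Mul(-296, 37) = -10952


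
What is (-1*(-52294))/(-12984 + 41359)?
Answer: 52294/28375 ≈ 1.8430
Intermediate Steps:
(-1*(-52294))/(-12984 + 41359) = 52294/28375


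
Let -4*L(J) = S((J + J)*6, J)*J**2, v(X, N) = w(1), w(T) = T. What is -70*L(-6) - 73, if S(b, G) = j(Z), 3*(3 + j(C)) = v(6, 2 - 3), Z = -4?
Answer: -1753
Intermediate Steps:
v(X, N) = 1
j(C) = -8/3 (j(C) = -3 + (1/3)*1 = -3 + 1/3 = -8/3)
S(b, G) = -8/3
L(J) = 2*J**2/3 (L(J) = -(-2)*J**2/3 = 2*J**2/3)
-70*L(-6) - 73 = -140*(-6)**2/3 - 73 = -140*36/3 - 73 = -70*24 - 73 = -1680 - 73 = -1753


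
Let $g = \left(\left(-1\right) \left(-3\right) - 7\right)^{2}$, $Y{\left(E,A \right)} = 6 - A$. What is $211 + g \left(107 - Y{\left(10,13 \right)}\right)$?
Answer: $2035$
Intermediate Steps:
$g = 16$ ($g = \left(3 - 7\right)^{2} = \left(-4\right)^{2} = 16$)
$211 + g \left(107 - Y{\left(10,13 \right)}\right) = 211 + 16 \left(107 - \left(6 - 13\right)\right) = 211 + 16 \left(107 - -7\right) = 211 + 16 \left(107 + 7\right) = 211 + 16 \cdot 114 = 211 + 1824 = 2035$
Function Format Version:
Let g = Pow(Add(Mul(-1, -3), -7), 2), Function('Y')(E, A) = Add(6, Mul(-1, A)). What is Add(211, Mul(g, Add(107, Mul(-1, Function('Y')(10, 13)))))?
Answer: 2035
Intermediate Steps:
g = 16 (g = Pow(Add(3, -7), 2) = Pow(-4, 2) = 16)
Add(211, Mul(g, Add(107, Mul(-1, Function('Y')(10, 13))))) = Add(211, Mul(16, Add(107, Mul(-1, Add(6, Mul(-1, 13)))))) = Add(211, Mul(16, Add(107, Mul(-1, Add(6, -13))))) = Add(211, Mul(16, Add(107, Mul(-1, -7)))) = Add(211, Mul(16, Add(107, 7))) = Add(211, Mul(16, 114)) = Add(211, 1824) = 2035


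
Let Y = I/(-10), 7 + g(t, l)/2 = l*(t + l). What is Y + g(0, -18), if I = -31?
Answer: 6371/10 ≈ 637.10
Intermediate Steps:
g(t, l) = -14 + 2*l*(l + t) (g(t, l) = -14 + 2*(l*(t + l)) = -14 + 2*(l*(l + t)) = -14 + 2*l*(l + t))
Y = 31/10 (Y = -31/(-10) = -⅒*(-31) = 31/10 ≈ 3.1000)
Y + g(0, -18) = 31/10 + (-14 + 2*(-18)² + 2*(-18)*0) = 31/10 + (-14 + 2*324 + 0) = 31/10 + (-14 + 648 + 0) = 31/10 + 634 = 6371/10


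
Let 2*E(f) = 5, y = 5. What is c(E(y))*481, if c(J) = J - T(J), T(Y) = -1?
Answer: 3367/2 ≈ 1683.5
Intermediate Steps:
E(f) = 5/2 (E(f) = (½)*5 = 5/2)
c(J) = 1 + J (c(J) = J - 1*(-1) = J + 1 = 1 + J)
c(E(y))*481 = (1 + 5/2)*481 = (7/2)*481 = 3367/2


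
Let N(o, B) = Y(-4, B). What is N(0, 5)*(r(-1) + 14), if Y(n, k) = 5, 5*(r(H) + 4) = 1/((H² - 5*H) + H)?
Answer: 251/5 ≈ 50.200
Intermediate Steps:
r(H) = -4 + 1/(5*(H² - 4*H)) (r(H) = -4 + 1/(5*((H² - 5*H) + H)) = -4 + 1/(5*(H² - 4*H)))
N(o, B) = 5
N(0, 5)*(r(-1) + 14) = 5*((⅕)*(1 - 20*(-1)² + 80*(-1))/(-1*(-4 - 1)) + 14) = 5*((⅕)*(-1)*(1 - 20*1 - 80)/(-5) + 14) = 5*((⅕)*(-1)*(-⅕)*(1 - 20 - 80) + 14) = 5*((⅕)*(-1)*(-⅕)*(-99) + 14) = 5*(-99/25 + 14) = 5*(251/25) = 251/5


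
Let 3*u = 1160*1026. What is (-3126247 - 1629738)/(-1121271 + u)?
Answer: 4755985/724551 ≈ 6.5640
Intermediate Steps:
u = 396720 (u = (1160*1026)/3 = (1/3)*1190160 = 396720)
(-3126247 - 1629738)/(-1121271 + u) = (-3126247 - 1629738)/(-1121271 + 396720) = -4755985/(-724551) = -4755985*(-1/724551) = 4755985/724551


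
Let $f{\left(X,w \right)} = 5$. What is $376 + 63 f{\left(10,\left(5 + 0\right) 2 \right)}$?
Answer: $691$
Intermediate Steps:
$376 + 63 f{\left(10,\left(5 + 0\right) 2 \right)} = 376 + 63 \cdot 5 = 376 + 315 = 691$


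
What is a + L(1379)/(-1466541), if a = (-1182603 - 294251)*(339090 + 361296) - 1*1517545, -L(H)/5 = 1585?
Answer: -1516945109591371324/1466541 ≈ -1.0344e+12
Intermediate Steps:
L(H) = -7925 (L(H) = -5*1585 = -7925)
a = -1034369383189 (a = -1476854*700386 - 1517545 = -1034367865644 - 1517545 = -1034369383189)
a + L(1379)/(-1466541) = -1034369383189 - 7925/(-1466541) = -1034369383189 - 7925*(-1/1466541) = -1034369383189 + 7925/1466541 = -1516945109591371324/1466541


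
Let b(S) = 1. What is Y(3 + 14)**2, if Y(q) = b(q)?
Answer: 1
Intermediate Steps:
Y(q) = 1
Y(3 + 14)**2 = 1**2 = 1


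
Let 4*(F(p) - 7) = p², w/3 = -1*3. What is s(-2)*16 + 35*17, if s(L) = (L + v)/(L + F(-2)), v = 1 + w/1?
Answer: 1705/3 ≈ 568.33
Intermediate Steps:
w = -9 (w = 3*(-1*3) = 3*(-3) = -9)
F(p) = 7 + p²/4
v = -8 (v = 1 - 9/1 = 1 - 9*1 = 1 - 9 = -8)
s(L) = (-8 + L)/(8 + L) (s(L) = (L - 8)/(L + (7 + (¼)*(-2)²)) = (-8 + L)/(L + (7 + (¼)*4)) = (-8 + L)/(L + (7 + 1)) = (-8 + L)/(L + 8) = (-8 + L)/(8 + L))
s(-2)*16 + 35*17 = ((-8 - 2)/(8 - 2))*16 + 35*17 = (-10/6)*16 + 595 = ((⅙)*(-10))*16 + 595 = -5/3*16 + 595 = -80/3 + 595 = 1705/3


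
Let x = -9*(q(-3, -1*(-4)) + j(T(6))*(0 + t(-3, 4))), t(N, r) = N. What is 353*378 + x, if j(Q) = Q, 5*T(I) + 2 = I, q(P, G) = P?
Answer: 667413/5 ≈ 1.3348e+5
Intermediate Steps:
T(I) = -⅖ + I/5
x = 243/5 (x = -9*(-3 + (-⅖ + (⅕)*6)*(0 - 3)) = -9*(-3 + (-⅖ + 6/5)*(-3)) = -9*(-3 + (⅘)*(-3)) = -9*(-3 - 12/5) = -9*(-27/5) = 243/5 ≈ 48.600)
353*378 + x = 353*378 + 243/5 = 133434 + 243/5 = 667413/5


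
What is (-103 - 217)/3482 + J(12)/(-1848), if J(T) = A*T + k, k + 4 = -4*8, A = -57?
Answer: 39910/134057 ≈ 0.29771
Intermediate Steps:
k = -36 (k = -4 - 4*8 = -4 - 32 = -36)
J(T) = -36 - 57*T (J(T) = -57*T - 36 = -36 - 57*T)
(-103 - 217)/3482 + J(12)/(-1848) = (-103 - 217)/3482 + (-36 - 57*12)/(-1848) = -320*1/3482 + (-36 - 684)*(-1/1848) = -160/1741 - 720*(-1/1848) = -160/1741 + 30/77 = 39910/134057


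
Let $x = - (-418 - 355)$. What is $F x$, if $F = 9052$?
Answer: $6997196$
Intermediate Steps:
$x = 773$ ($x = - (-418 - 355) = \left(-1\right) \left(-773\right) = 773$)
$F x = 9052 \cdot 773 = 6997196$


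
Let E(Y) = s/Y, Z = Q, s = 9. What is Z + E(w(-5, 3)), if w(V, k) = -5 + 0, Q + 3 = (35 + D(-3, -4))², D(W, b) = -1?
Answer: 5756/5 ≈ 1151.2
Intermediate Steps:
Q = 1153 (Q = -3 + (35 - 1)² = -3 + 34² = -3 + 1156 = 1153)
w(V, k) = -5
Z = 1153
E(Y) = 9/Y
Z + E(w(-5, 3)) = 1153 + 9/(-5) = 1153 + 9*(-⅕) = 1153 - 9/5 = 5756/5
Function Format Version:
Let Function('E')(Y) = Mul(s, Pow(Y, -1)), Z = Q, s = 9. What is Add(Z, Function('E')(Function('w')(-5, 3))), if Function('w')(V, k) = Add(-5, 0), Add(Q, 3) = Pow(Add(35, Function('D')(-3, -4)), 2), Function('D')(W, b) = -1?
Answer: Rational(5756, 5) ≈ 1151.2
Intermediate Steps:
Q = 1153 (Q = Add(-3, Pow(Add(35, -1), 2)) = Add(-3, Pow(34, 2)) = Add(-3, 1156) = 1153)
Function('w')(V, k) = -5
Z = 1153
Function('E')(Y) = Mul(9, Pow(Y, -1))
Add(Z, Function('E')(Function('w')(-5, 3))) = Add(1153, Mul(9, Pow(-5, -1))) = Add(1153, Mul(9, Rational(-1, 5))) = Add(1153, Rational(-9, 5)) = Rational(5756, 5)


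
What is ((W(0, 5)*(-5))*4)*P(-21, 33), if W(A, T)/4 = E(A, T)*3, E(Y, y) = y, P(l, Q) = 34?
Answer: -40800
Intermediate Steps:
W(A, T) = 12*T (W(A, T) = 4*(T*3) = 4*(3*T) = 12*T)
((W(0, 5)*(-5))*4)*P(-21, 33) = (((12*5)*(-5))*4)*34 = ((60*(-5))*4)*34 = -300*4*34 = -1200*34 = -40800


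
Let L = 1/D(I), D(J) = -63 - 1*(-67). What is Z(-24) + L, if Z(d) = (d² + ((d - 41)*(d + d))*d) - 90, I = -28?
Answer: -297575/4 ≈ -74394.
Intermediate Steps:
Z(d) = -90 + d² + 2*d²*(-41 + d) (Z(d) = (d² + ((-41 + d)*(2*d))*d) - 90 = (d² + (2*d*(-41 + d))*d) - 90 = (d² + 2*d²*(-41 + d)) - 90 = -90 + d² + 2*d²*(-41 + d))
D(J) = 4 (D(J) = -63 + 67 = 4)
L = ¼ (L = 1/4 = ¼ ≈ 0.25000)
Z(-24) + L = (-90 - 81*(-24)² + 2*(-24)³) + ¼ = (-90 - 81*576 + 2*(-13824)) + ¼ = (-90 - 46656 - 27648) + ¼ = -74394 + ¼ = -297575/4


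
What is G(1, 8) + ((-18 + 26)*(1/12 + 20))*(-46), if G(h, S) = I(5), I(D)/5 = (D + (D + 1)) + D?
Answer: -21932/3 ≈ -7310.7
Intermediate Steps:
I(D) = 5 + 15*D (I(D) = 5*((D + (D + 1)) + D) = 5*((D + (1 + D)) + D) = 5*((1 + 2*D) + D) = 5*(1 + 3*D) = 5 + 15*D)
G(h, S) = 80 (G(h, S) = 5 + 15*5 = 5 + 75 = 80)
G(1, 8) + ((-18 + 26)*(1/12 + 20))*(-46) = 80 + ((-18 + 26)*(1/12 + 20))*(-46) = 80 + (8*(1/12 + 20))*(-46) = 80 + (8*(241/12))*(-46) = 80 + (482/3)*(-46) = 80 - 22172/3 = -21932/3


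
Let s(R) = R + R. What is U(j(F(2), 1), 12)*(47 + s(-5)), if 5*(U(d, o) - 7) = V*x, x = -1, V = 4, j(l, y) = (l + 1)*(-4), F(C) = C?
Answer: 1147/5 ≈ 229.40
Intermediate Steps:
j(l, y) = -4 - 4*l (j(l, y) = (1 + l)*(-4) = -4 - 4*l)
U(d, o) = 31/5 (U(d, o) = 7 + (4*(-1))/5 = 7 + (1/5)*(-4) = 7 - 4/5 = 31/5)
s(R) = 2*R
U(j(F(2), 1), 12)*(47 + s(-5)) = 31*(47 + 2*(-5))/5 = 31*(47 - 10)/5 = (31/5)*37 = 1147/5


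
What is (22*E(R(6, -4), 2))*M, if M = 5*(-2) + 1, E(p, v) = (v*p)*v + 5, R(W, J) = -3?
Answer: 1386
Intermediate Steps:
E(p, v) = 5 + p*v² (E(p, v) = (p*v)*v + 5 = p*v² + 5 = 5 + p*v²)
M = -9 (M = -10 + 1 = -9)
(22*E(R(6, -4), 2))*M = (22*(5 - 3*2²))*(-9) = (22*(5 - 3*4))*(-9) = (22*(5 - 12))*(-9) = (22*(-7))*(-9) = -154*(-9) = 1386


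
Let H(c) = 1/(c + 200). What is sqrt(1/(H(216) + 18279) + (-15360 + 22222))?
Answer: sqrt(8097412771602510)/1086295 ≈ 82.837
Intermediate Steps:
H(c) = 1/(200 + c)
sqrt(1/(H(216) + 18279) + (-15360 + 22222)) = sqrt(1/(1/(200 + 216) + 18279) + (-15360 + 22222)) = sqrt(1/(1/416 + 18279) + 6862) = sqrt(1/(7604065/416) + 6862) = sqrt(416/7604065 + 6862) = sqrt(52179094446/7604065) = sqrt(8097412771602510)/1086295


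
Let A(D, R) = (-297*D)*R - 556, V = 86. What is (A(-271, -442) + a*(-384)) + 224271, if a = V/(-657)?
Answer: -7741976033/219 ≈ -3.5351e+7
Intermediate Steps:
A(D, R) = -556 - 297*D*R (A(D, R) = -297*D*R - 556 = -556 - 297*D*R)
a = -86/657 (a = 86/(-657) = 86*(-1/657) = -86/657 ≈ -0.13090)
(A(-271, -442) + a*(-384)) + 224271 = ((-556 - 297*(-271)*(-442)) - 86/657*(-384)) + 224271 = ((-556 - 35575254) + 11008/219) + 224271 = (-35575810 + 11008/219) + 224271 = -7791091382/219 + 224271 = -7741976033/219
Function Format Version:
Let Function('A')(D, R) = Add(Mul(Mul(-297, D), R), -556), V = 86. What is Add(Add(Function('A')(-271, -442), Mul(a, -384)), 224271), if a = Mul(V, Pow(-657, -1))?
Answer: Rational(-7741976033, 219) ≈ -3.5351e+7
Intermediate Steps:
Function('A')(D, R) = Add(-556, Mul(-297, D, R)) (Function('A')(D, R) = Add(Mul(-297, D, R), -556) = Add(-556, Mul(-297, D, R)))
a = Rational(-86, 657) (a = Mul(86, Pow(-657, -1)) = Mul(86, Rational(-1, 657)) = Rational(-86, 657) ≈ -0.13090)
Add(Add(Function('A')(-271, -442), Mul(a, -384)), 224271) = Add(Add(Add(-556, Mul(-297, -271, -442)), Mul(Rational(-86, 657), -384)), 224271) = Add(Add(Add(-556, -35575254), Rational(11008, 219)), 224271) = Add(Add(-35575810, Rational(11008, 219)), 224271) = Add(Rational(-7791091382, 219), 224271) = Rational(-7741976033, 219)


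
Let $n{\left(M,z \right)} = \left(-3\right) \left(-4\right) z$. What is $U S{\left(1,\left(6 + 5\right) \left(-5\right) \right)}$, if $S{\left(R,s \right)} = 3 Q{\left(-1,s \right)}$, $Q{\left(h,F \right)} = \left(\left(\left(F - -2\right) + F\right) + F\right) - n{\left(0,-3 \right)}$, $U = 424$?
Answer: $-161544$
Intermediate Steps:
$n{\left(M,z \right)} = 12 z$
$Q{\left(h,F \right)} = 38 + 3 F$ ($Q{\left(h,F \right)} = \left(\left(\left(F - -2\right) + F\right) + F\right) - 12 \left(-3\right) = \left(\left(\left(F + 2\right) + F\right) + F\right) - -36 = \left(\left(\left(2 + F\right) + F\right) + F\right) + 36 = \left(\left(2 + 2 F\right) + F\right) + 36 = \left(2 + 3 F\right) + 36 = 38 + 3 F$)
$S{\left(R,s \right)} = 114 + 9 s$ ($S{\left(R,s \right)} = 3 \left(38 + 3 s\right) = 114 + 9 s$)
$U S{\left(1,\left(6 + 5\right) \left(-5\right) \right)} = 424 \left(114 + 9 \left(6 + 5\right) \left(-5\right)\right) = 424 \left(114 + 9 \cdot 11 \left(-5\right)\right) = 424 \left(114 + 9 \left(-55\right)\right) = 424 \left(114 - 495\right) = 424 \left(-381\right) = -161544$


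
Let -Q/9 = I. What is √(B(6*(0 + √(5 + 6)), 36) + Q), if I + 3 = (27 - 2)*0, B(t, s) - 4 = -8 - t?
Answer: √(23 - 6*√11) ≈ 1.7608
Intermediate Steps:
B(t, s) = -4 - t (B(t, s) = 4 + (-8 - t) = -4 - t)
I = -3 (I = -3 + (27 - 2)*0 = -3 + 25*0 = -3 + 0 = -3)
Q = 27 (Q = -9*(-3) = 27)
√(B(6*(0 + √(5 + 6)), 36) + Q) = √((-4 - 6*(0 + √(5 + 6))) + 27) = √((-4 - 6*(0 + √11)) + 27) = √((-4 - 6*√11) + 27) = √(23 - 6*√11)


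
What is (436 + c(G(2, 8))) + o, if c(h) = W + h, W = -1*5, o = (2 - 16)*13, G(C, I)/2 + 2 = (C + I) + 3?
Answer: 271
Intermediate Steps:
G(C, I) = 2 + 2*C + 2*I (G(C, I) = -4 + 2*((C + I) + 3) = -4 + 2*(3 + C + I) = -4 + (6 + 2*C + 2*I) = 2 + 2*C + 2*I)
o = -182 (o = -14*13 = -182)
W = -5
c(h) = -5 + h
(436 + c(G(2, 8))) + o = (436 + (-5 + (2 + 2*2 + 2*8))) - 182 = (436 + (-5 + (2 + 4 + 16))) - 182 = (436 + (-5 + 22)) - 182 = (436 + 17) - 182 = 453 - 182 = 271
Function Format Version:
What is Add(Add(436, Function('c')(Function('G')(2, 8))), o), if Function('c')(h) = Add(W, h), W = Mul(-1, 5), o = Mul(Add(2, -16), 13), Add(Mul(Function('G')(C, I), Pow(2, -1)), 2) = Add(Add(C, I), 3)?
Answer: 271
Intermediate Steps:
Function('G')(C, I) = Add(2, Mul(2, C), Mul(2, I)) (Function('G')(C, I) = Add(-4, Mul(2, Add(Add(C, I), 3))) = Add(-4, Mul(2, Add(3, C, I))) = Add(-4, Add(6, Mul(2, C), Mul(2, I))) = Add(2, Mul(2, C), Mul(2, I)))
o = -182 (o = Mul(-14, 13) = -182)
W = -5
Function('c')(h) = Add(-5, h)
Add(Add(436, Function('c')(Function('G')(2, 8))), o) = Add(Add(436, Add(-5, Add(2, Mul(2, 2), Mul(2, 8)))), -182) = Add(Add(436, Add(-5, Add(2, 4, 16))), -182) = Add(Add(436, Add(-5, 22)), -182) = Add(Add(436, 17), -182) = Add(453, -182) = 271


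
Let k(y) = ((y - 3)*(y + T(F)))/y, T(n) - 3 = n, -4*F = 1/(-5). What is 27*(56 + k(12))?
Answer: 145341/80 ≈ 1816.8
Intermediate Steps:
F = 1/20 (F = -¼/(-5) = -¼*(-⅕) = 1/20 ≈ 0.050000)
T(n) = 3 + n
k(y) = (-3 + y)*(61/20 + y)/y (k(y) = ((y - 3)*(y + (3 + 1/20)))/y = ((-3 + y)*(y + 61/20))/y = ((-3 + y)*(61/20 + y))/y = (-3 + y)*(61/20 + y)/y)
27*(56 + k(12)) = 27*(56 + (1/20 + 12 - 183/20/12)) = 27*(56 + (1/20 + 12 - 183/20*1/12)) = 27*(56 + (1/20 + 12 - 61/80)) = 27*(56 + 903/80) = 27*(5383/80) = 145341/80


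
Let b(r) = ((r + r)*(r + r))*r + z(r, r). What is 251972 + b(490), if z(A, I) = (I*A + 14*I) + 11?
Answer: 471094943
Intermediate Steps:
z(A, I) = 11 + 14*I + A*I (z(A, I) = (A*I + 14*I) + 11 = (14*I + A*I) + 11 = 11 + 14*I + A*I)
b(r) = 11 + r**2 + 4*r**3 + 14*r (b(r) = ((r + r)*(r + r))*r + (11 + 14*r + r*r) = ((2*r)*(2*r))*r + (11 + 14*r + r**2) = (4*r**2)*r + (11 + r**2 + 14*r) = 4*r**3 + (11 + r**2 + 14*r) = 11 + r**2 + 4*r**3 + 14*r)
251972 + b(490) = 251972 + (11 + 490**2 + 4*490**3 + 14*490) = 251972 + (11 + 240100 + 4*117649000 + 6860) = 251972 + (11 + 240100 + 470596000 + 6860) = 251972 + 470842971 = 471094943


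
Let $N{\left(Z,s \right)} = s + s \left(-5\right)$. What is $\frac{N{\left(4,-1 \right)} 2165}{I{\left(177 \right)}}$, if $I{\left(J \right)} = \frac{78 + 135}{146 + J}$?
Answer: $\frac{2797180}{213} \approx 13132.0$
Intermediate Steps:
$I{\left(J \right)} = \frac{213}{146 + J}$
$N{\left(Z,s \right)} = - 4 s$ ($N{\left(Z,s \right)} = s - 5 s = - 4 s$)
$\frac{N{\left(4,-1 \right)} 2165}{I{\left(177 \right)}} = \frac{\left(-4\right) \left(-1\right) 2165}{213 \frac{1}{146 + 177}} = \frac{4 \cdot 2165}{213 \cdot \frac{1}{323}} = \frac{8660}{213 \cdot \frac{1}{323}} = \frac{8660}{\frac{213}{323}} = 8660 \cdot \frac{323}{213} = \frac{2797180}{213}$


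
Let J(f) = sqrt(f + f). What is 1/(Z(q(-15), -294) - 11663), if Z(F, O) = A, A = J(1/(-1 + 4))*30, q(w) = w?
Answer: -11663/136024969 - 10*sqrt(6)/136024969 ≈ -8.5922e-5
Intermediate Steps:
J(f) = sqrt(2)*sqrt(f) (J(f) = sqrt(2*f) = sqrt(2)*sqrt(f))
A = 10*sqrt(6) (A = (sqrt(2)*sqrt(1/(-1 + 4)))*30 = (sqrt(2)*sqrt(1/3))*30 = (sqrt(2)*(sqrt(3)/3))*30 = (sqrt(6)/3)*30 = 10*sqrt(6) ≈ 24.495)
Z(F, O) = 10*sqrt(6)
1/(Z(q(-15), -294) - 11663) = 1/(10*sqrt(6) - 11663) = 1/(-11663 + 10*sqrt(6))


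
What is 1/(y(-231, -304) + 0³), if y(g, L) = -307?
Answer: -1/307 ≈ -0.0032573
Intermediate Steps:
1/(y(-231, -304) + 0³) = 1/(-307 + 0³) = 1/(-307 + 0) = 1/(-307) = -1/307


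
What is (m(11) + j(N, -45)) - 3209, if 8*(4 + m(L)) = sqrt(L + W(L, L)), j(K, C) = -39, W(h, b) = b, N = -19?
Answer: -3252 + sqrt(22)/8 ≈ -3251.4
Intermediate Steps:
m(L) = -4 + sqrt(2)*sqrt(L)/8 (m(L) = -4 + sqrt(L + L)/8 = -4 + sqrt(2*L)/8 = -4 + (sqrt(2)*sqrt(L))/8 = -4 + sqrt(2)*sqrt(L)/8)
(m(11) + j(N, -45)) - 3209 = ((-4 + sqrt(2)*sqrt(11)/8) - 39) - 3209 = ((-4 + sqrt(22)/8) - 39) - 3209 = (-43 + sqrt(22)/8) - 3209 = -3252 + sqrt(22)/8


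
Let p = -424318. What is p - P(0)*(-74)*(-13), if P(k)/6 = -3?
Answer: -407002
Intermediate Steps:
P(k) = -18 (P(k) = 6*(-3) = -18)
p - P(0)*(-74)*(-13) = -424318 - (-18*(-74))*(-13) = -424318 - 1332*(-13) = -424318 - 1*(-17316) = -424318 + 17316 = -407002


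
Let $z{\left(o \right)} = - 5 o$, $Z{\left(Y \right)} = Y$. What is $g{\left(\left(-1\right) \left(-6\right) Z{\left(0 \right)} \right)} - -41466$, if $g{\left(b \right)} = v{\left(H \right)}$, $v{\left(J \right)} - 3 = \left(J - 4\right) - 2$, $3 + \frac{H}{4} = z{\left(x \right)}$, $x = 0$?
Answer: $41451$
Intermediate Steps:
$H = -12$ ($H = -12 + 4 \left(\left(-5\right) 0\right) = -12 + 4 \cdot 0 = -12 + 0 = -12$)
$v{\left(J \right)} = -3 + J$ ($v{\left(J \right)} = 3 + \left(\left(J - 4\right) - 2\right) = 3 + \left(\left(-4 + J\right) - 2\right) = 3 + \left(-6 + J\right) = -3 + J$)
$g{\left(b \right)} = -15$ ($g{\left(b \right)} = -3 - 12 = -15$)
$g{\left(\left(-1\right) \left(-6\right) Z{\left(0 \right)} \right)} - -41466 = -15 - -41466 = -15 + 41466 = 41451$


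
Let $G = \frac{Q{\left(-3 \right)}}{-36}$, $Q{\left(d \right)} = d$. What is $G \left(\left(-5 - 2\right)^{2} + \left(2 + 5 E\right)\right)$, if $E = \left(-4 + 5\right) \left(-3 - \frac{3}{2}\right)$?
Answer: $\frac{19}{8} \approx 2.375$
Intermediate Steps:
$E = - \frac{9}{2}$ ($E = 1 \left(-3 - \frac{3}{2}\right) = 1 \left(- \frac{9}{2}\right) = - \frac{9}{2} \approx -4.5$)
$G = \frac{1}{12}$ ($G = - \frac{3}{-36} = \left(-3\right) \left(- \frac{1}{36}\right) = \frac{1}{12} \approx 0.083333$)
$G \left(\left(-5 - 2\right)^{2} + \left(2 + 5 E\right)\right) = \frac{\left(-5 - 2\right)^{2} + \left(2 + 5 \left(- \frac{9}{2}\right)\right)}{12} = \frac{\left(-7\right)^{2} + \left(2 - \frac{45}{2}\right)}{12} = \frac{49 - \frac{41}{2}}{12} = \frac{1}{12} \cdot \frac{57}{2} = \frac{19}{8}$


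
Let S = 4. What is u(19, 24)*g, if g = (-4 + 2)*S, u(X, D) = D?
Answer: -192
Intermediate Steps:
g = -8 (g = (-4 + 2)*4 = -2*4 = -8)
u(19, 24)*g = 24*(-8) = -192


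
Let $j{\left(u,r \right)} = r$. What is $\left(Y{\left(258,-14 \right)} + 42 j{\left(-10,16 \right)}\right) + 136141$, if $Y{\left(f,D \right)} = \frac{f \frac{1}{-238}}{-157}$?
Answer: $\frac{2556077408}{18683} \approx 1.3681 \cdot 10^{5}$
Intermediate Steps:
$Y{\left(f,D \right)} = \frac{f}{37366}$ ($Y{\left(f,D \right)} = f \left(- \frac{1}{238}\right) \left(- \frac{1}{157}\right) = - \frac{f}{238} \left(- \frac{1}{157}\right) = \frac{f}{37366}$)
$\left(Y{\left(258,-14 \right)} + 42 j{\left(-10,16 \right)}\right) + 136141 = \left(\frac{1}{37366} \cdot 258 + 42 \cdot 16\right) + 136141 = \left(\frac{129}{18683} + 672\right) + 136141 = \frac{12555105}{18683} + 136141 = \frac{2556077408}{18683}$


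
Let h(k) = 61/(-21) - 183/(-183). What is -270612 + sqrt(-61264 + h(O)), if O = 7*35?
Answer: -270612 + 2*I*sqrt(6754566)/21 ≈ -2.7061e+5 + 247.52*I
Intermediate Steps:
O = 245
h(k) = -40/21 (h(k) = 61*(-1/21) - 183*(-1/183) = -61/21 + 1 = -40/21)
-270612 + sqrt(-61264 + h(O)) = -270612 + sqrt(-61264 - 40/21) = -270612 + sqrt(-1286584/21) = -270612 + 2*I*sqrt(6754566)/21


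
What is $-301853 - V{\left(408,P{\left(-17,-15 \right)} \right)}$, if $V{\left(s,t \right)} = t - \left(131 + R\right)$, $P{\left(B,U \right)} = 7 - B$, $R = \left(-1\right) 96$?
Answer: $-301842$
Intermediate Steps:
$R = -96$
$V{\left(s,t \right)} = -35 + t$ ($V{\left(s,t \right)} = t - 35 = -35 + t$)
$-301853 - V{\left(408,P{\left(-17,-15 \right)} \right)} = -301853 - \left(-35 + \left(7 - -17\right)\right) = -301853 - \left(-35 + \left(7 + 17\right)\right) = -301853 - \left(-35 + 24\right) = -301853 - -11 = -301853 + 11 = -301842$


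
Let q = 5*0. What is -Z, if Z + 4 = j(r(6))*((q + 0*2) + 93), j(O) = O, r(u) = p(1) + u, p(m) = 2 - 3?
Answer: -461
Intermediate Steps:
q = 0
p(m) = -1
r(u) = -1 + u
Z = 461 (Z = -4 + (-1 + 6)*((0 + 0*2) + 93) = -4 + 5*((0 + 0) + 93) = -4 + 5*(0 + 93) = -4 + 5*93 = -4 + 465 = 461)
-Z = -1*461 = -461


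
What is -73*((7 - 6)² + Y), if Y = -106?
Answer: 7665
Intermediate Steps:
-73*((7 - 6)² + Y) = -73*((7 - 6)² - 106) = -73*(1² - 106) = -73*(1 - 106) = -73*(-105) = 7665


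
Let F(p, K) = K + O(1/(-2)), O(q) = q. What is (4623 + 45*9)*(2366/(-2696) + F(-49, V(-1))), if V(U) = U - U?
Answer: -2334249/337 ≈ -6926.6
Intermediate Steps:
V(U) = 0
F(p, K) = -1/2 + K (F(p, K) = K + 1/(-2) = K - 1/2 = -1/2 + K)
(4623 + 45*9)*(2366/(-2696) + F(-49, V(-1))) = (4623 + 45*9)*(2366/(-2696) + (-1/2 + 0)) = (4623 + 405)*(2366*(-1/2696) - 1/2) = 5028*(-1183/1348 - 1/2) = 5028*(-1857/1348) = -2334249/337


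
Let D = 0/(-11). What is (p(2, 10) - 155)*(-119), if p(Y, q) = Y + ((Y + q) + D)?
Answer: 16779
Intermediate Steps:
D = 0 (D = 0*(-1/11) = 0)
p(Y, q) = q + 2*Y (p(Y, q) = Y + ((Y + q) + 0) = Y + (Y + q) = q + 2*Y)
(p(2, 10) - 155)*(-119) = ((10 + 2*2) - 155)*(-119) = ((10 + 4) - 155)*(-119) = (14 - 155)*(-119) = -141*(-119) = 16779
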